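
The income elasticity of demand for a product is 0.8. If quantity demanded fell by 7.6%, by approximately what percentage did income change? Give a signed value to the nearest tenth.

-9.5

%ΔQ ≈ E × %ΔI ⇒ %ΔI = %ΔQ / E = (-7.6%)/(0.8) = -9.5%.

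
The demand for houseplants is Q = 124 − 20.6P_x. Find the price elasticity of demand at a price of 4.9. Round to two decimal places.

At P_x = 4.9, Q = 23.06.
dQ/dP_x = −20.6.
Point elasticity E = (dQ/dP_x)·(P_x/Q) = -20.6 × 4.9/23.06 ≈ -4.38.
|E| > 1, so demand is elastic at this price.

-4.38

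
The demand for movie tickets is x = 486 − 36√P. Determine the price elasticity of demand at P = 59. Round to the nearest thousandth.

At P = 59, x = 209.4788.
dx/dP = −36/(2√P) = −36/(2·7.6811).
Point elasticity E = (dx/dP)·(P/x) = -2.3434 × 59/209.4788 ≈ -0.660.
|E| < 1, so demand is inelastic at this price.

-0.660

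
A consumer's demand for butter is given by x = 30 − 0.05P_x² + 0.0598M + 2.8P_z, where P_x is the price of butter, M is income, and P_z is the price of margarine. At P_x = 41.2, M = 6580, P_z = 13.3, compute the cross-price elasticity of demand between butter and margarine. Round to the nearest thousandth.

0.099

At the given point, x = 30 − 0.05(41.2)² + 0.0598(6580) + 2.8(13.3) = 30 − 84.872 + 393.484 + 37.24 = 375.852.
∂x/∂P_z = +2.8, so E_xy = 2.8·(13.3/375.852) ≈ 0.099.
E_xy > 0: the goods are substitutes.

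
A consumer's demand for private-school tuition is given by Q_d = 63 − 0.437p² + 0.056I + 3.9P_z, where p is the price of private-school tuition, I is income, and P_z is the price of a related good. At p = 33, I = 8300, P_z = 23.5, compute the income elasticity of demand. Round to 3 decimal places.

Substituting, Q_d = 63 − 0.437(33)² + 0.056(8300) + 3.9(23.5) = 63 − 475.893 + 464.8 + 91.65 = 143.557.
∂Q_d/∂I = +0.056, so E_I = 0.056·(8300/143.557) ≈ 3.238.
E_I > 1: normal good (luxury).

3.238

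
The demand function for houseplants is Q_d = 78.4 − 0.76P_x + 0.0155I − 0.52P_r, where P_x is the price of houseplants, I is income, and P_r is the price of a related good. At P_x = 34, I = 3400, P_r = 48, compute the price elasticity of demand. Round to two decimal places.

At the given point, Q_d = 78.4 − 0.76(34) + 0.0155(3400) − 0.52(48) = 78.4 − 25.84 + 52.7 − 24.96 = 80.3.
∂Q_d/∂P_x = −0.76, so E_p = (−0.76)·(34/80.3) ≈ -0.32.
|E_p| < 1: demand is inelastic.

-0.32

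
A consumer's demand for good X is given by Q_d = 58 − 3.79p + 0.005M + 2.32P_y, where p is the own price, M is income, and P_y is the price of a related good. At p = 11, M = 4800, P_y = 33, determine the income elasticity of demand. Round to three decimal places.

Substituting, Q_d = 58 − 3.79(11) + 0.005(4800) + 2.32(33) = 58 − 41.69 + 24 + 76.56 = 116.87.
∂Q_d/∂M = +0.005, so E_I = 0.005·(4800/116.87) ≈ 0.205.
E_I ∈ (0,1): normal good (necessity).

0.205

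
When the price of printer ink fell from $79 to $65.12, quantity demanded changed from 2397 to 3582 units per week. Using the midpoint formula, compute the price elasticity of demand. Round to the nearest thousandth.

%Δq = (3582 − 2397)/[(2397 + 3582)/2] = 1185/2989.5 ≈ 0.3964.
%ΔP = (65.12 − 79)/[(79 + 65.12)/2] = -13.88/72.06 ≈ -0.1926.
Arc elasticity E = %Δq/%ΔP ≈ 0.3964/-0.1926 ≈ -2.058.
|E| > 1: demand is elastic over this range.

-2.058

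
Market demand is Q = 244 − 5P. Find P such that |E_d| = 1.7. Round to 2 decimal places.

Set −bP/(a − bP) = −1.7 ⇒ bP = 1.7(a − bP) ⇒ bP(1+1.7) = 1.7·a.
P = 1.7·244/(5·2.7) ≈ 30.73.

30.73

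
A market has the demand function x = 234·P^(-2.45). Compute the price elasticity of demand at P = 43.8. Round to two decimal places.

For a Cobb–Douglas (constant-elasticity) form x = A·P^α·…, the elasticity with respect to P equals the exponent α at every point.
Here the exponent on P is -2.45, so the price elasticity of demand is -2.45.

-2.45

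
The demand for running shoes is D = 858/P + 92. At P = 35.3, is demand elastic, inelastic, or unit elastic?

inelastic

At P = 35.3, D = 116.3059.
dD/dP = −858/P² = −0.6886.
Point elasticity E = (dD/dP)·(P/D) = -0.6886 × 35.3/116.3059 ≈ -0.209.
|E| ≈ 0.209 < 1, so demand is inelastic.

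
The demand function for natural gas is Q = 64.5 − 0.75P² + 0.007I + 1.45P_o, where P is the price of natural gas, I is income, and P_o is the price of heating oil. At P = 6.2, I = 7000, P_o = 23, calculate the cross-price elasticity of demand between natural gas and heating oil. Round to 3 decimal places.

0.283

First evaluate Q: 64.5 − 0.75(6.2)² + 0.007(7000) + 1.45(23) = 64.5 − 28.83 + 49 + 33.35 = 118.02.
∂Q/∂P_o = +1.45, so E_xy = 1.45·(23/118.02) ≈ 0.283.
E_xy > 0: the goods are substitutes.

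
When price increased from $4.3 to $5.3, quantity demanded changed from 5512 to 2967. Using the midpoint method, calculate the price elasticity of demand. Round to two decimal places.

-2.88

%ΔQ = (2967 − 5512)/[(5512 + 2967)/2] = -2545/4239.5 ≈ -0.6003.
%Δp = (5.3 − 4.3)/[(4.3 + 5.3)/2] = 1/4.8 ≈ 0.2083.
Arc elasticity E = %ΔQ/%Δp ≈ -0.6003/0.2083 ≈ -2.88.
|E| > 1: demand is elastic over this range.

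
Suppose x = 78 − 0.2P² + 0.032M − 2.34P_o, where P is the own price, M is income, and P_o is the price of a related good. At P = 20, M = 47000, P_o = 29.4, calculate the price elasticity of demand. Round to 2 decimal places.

At the given point, x = 78 − 0.2(20)² + 0.032(47000) − 2.34(29.4) = 78 − 80 + 1504 − 68.796 = 1433.204.
∂x/∂P = −2·0.2·P = -8, so E_p = -8·(20/1433.204) ≈ -0.11.
|E_p| < 1: demand is inelastic.

-0.11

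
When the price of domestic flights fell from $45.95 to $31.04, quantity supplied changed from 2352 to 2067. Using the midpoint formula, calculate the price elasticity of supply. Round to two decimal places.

0.33

%Δq = (2067 − 2352)/[(2352 + 2067)/2] = -285/2209.5 ≈ -0.1290.
%Δp = (31.04 − 45.95)/[(45.95 + 31.04)/2] = -14.91/38.495 ≈ -0.3873.
Arc elasticity E = %Δq/%Δp ≈ -0.1290/-0.3873 ≈ 0.33.
|E| < 1: supply is inelastic over this range.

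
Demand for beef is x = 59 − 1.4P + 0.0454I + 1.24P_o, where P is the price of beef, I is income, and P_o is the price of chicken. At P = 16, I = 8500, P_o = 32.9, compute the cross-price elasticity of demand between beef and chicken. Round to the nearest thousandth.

0.088

First evaluate x: 59 − 1.4(16) + 0.0454(8500) + 1.24(32.9) = 59 − 22.4 + 385.9 + 40.796 = 463.296.
∂x/∂P_o = +1.24, so E_xy = 1.24·(32.9/463.296) ≈ 0.088.
E_xy > 0: the goods are substitutes.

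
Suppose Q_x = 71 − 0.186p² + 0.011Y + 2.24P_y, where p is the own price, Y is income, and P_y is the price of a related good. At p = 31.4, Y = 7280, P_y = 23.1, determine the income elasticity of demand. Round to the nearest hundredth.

Q_x = 71 − 0.186(31.4)² + 0.011(7280) + 2.24(23.1) = 71 − 183.3886 + 80.08 + 51.744 = 19.4354.
∂Q_x/∂Y = +0.011, so E_I = 0.011·(7280/19.4354) ≈ 4.12.
E_I > 1: normal good (luxury).

4.12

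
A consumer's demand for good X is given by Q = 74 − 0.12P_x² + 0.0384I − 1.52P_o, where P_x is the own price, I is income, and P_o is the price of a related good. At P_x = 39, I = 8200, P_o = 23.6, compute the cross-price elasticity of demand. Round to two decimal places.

Substituting, Q = 74 − 0.12(39)² + 0.0384(8200) − 1.52(23.6) = 74 − 182.52 + 314.88 − 35.872 = 170.488.
∂Q/∂P_o = −1.52, so E_xy = -1.52·(23.6/170.488) ≈ -0.21.
E_xy < 0: the goods are complements.

-0.21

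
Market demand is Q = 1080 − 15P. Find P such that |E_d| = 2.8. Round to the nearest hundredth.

53.05

Set −bP/(a − bP) = −2.8 ⇒ bP = 2.8(a − bP) ⇒ bP(1+2.8) = 2.8·a.
P = 2.8·1080/(15·3.8) ≈ 53.05.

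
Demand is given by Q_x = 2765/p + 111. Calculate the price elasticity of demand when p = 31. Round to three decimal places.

-0.446

At p = 31, Q_x = 200.1935.
dQ_x/dp = −2765/p² = −2.8772.
Point elasticity E = (dQ_x/dp)·(p/Q_x) = -2.8772 × 31/200.1935 ≈ -0.446.
|E| < 1, so demand is inelastic at this price.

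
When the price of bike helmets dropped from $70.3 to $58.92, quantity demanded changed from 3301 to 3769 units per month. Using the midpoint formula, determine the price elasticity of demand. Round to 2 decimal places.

-0.75

%ΔQ = (3769 − 3301)/[(3301 + 3769)/2] = 468/3535 ≈ 0.1324.
%Δp = (58.92 − 70.3)/[(70.3 + 58.92)/2] = -11.38/64.61 ≈ -0.1761.
Arc elasticity E = %ΔQ/%Δp ≈ 0.1324/-0.1761 ≈ -0.75.
|E| < 1: demand is inelastic over this range.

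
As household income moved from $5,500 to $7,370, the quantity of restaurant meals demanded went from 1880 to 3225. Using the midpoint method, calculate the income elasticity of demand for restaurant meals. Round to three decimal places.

%ΔQ = (3225 − 1880)/[(1880+3225)/2] = 1345/2552.5 ≈ 0.5269.
%ΔI = (7,370 − 5,500)/[(5,500+7,370)/2] = 1870/6435 ≈ 0.2906.
E_I = %ΔQ/%ΔI ≈ 1.813.
E_I > 1: normal good (luxury).

1.813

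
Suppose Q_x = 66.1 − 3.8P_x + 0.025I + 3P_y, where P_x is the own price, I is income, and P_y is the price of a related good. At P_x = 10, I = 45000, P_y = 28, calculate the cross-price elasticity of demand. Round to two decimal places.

Evaluating quantity at (P_x, I, P_y) gives Q_x = 66.1 − 3.8(10) + 0.025(45000) + 3(28) = 66.1 − 38 + 1125 + 84 = 1237.1.
∂Q_x/∂P_y = +3, so E_xy = 3·(28/1237.1) ≈ 0.07.
E_xy > 0: the goods are substitutes.

0.07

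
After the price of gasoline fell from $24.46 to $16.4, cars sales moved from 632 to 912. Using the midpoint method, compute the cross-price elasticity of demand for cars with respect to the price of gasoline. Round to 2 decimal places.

-0.92

%ΔQ_x = (912 − 632)/[(632+912)/2] = 280/772 ≈ 0.3627.
%ΔP_y = (16.4 − 24.46)/[(24.46+16.4)/2] ≈ -0.3945.
E_xy = 0.3627/-0.3945 ≈ -0.92.
E_xy < 0, so cars and gasoline are complements.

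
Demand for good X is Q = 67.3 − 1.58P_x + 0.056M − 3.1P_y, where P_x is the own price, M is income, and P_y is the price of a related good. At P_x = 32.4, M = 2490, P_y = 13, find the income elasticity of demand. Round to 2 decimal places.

Substituting, Q = 67.3 − 1.58(32.4) + 0.056(2490) − 3.1(13) = 67.3 − 51.192 + 139.44 − 40.3 = 115.248.
∂Q/∂M = +0.056, so E_I = 0.056·(2490/115.248) ≈ 1.21.
E_I > 1: normal good (luxury).

1.21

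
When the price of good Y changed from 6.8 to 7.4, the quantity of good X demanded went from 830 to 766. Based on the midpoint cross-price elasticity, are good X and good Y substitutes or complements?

complements

%ΔQ_x = (766 − 830)/[(830+766)/2] = -64/798 ≈ -0.0802.
%ΔP_y = (7.4 − 6.8)/[(6.8+7.4)/2] ≈ 0.0845.
E_xy = -0.0802/0.0845 ≈ -0.949.
E_xy < 0, so the goods are complements.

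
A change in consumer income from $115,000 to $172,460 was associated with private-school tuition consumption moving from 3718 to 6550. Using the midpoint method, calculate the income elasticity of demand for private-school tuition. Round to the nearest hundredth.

1.38

%ΔQ = (6550 − 3718)/[(3718+6550)/2] = 2832/5134 ≈ 0.5516.
%ΔM = (172,460 − 115,000)/[(115,000+172,460)/2] = 57460/143730 ≈ 0.3998.
E_I = %ΔQ/%ΔM ≈ 1.38.
E_I > 1: normal good (luxury).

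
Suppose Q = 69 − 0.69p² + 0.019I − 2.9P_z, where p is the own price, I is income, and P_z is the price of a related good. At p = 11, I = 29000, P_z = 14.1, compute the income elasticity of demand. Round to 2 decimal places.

1.11

Q = 69 − 0.69(11)² + 0.019(29000) − 2.9(14.1) = 69 − 83.49 + 551 − 40.89 = 495.62.
∂Q/∂I = +0.019, so E_I = 0.019·(29000/495.62) ≈ 1.11.
E_I > 1: normal good (luxury).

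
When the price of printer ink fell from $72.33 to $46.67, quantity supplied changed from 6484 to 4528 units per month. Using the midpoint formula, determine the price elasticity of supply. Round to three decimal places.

0.824

%ΔQ = (4528 − 6484)/[(6484 + 4528)/2] = -1956/5506 ≈ -0.3552.
%ΔP = (46.67 − 72.33)/[(72.33 + 46.67)/2] = -25.66/59.5 ≈ -0.4313.
Arc elasticity E = %ΔQ/%ΔP ≈ -0.3552/-0.4313 ≈ 0.824.
|E| < 1: supply is inelastic over this range.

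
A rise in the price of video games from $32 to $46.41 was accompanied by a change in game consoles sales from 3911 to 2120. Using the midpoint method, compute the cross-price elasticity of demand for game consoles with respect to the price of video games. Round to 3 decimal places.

%ΔQ_x = (2120 − 3911)/[(3911+2120)/2] = -1791/3015.5 ≈ -0.5939.
%ΔP_y = (46.41 − 32)/[(32+46.41)/2] ≈ 0.3676.
E_xy = -0.5939/0.3676 ≈ -1.616.
E_xy < 0, so game consoles and video games are complements.

-1.616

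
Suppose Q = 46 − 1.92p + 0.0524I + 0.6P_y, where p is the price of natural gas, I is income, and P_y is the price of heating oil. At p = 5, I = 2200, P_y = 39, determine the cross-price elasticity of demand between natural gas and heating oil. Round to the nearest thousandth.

At the given point, Q = 46 − 1.92(5) + 0.0524(2200) + 0.6(39) = 46 − 9.6 + 115.28 + 23.4 = 175.08.
∂Q/∂P_y = +0.6, so E_xy = 0.6·(39/175.08) ≈ 0.134.
E_xy > 0: the goods are substitutes.

0.134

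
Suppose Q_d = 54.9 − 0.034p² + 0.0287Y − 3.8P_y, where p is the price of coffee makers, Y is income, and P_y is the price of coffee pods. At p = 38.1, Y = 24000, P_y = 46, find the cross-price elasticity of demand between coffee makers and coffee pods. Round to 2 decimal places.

-0.34

First evaluate Q_d: 54.9 − 0.034(38.1)² + 0.0287(24000) − 3.8(46) = 54.9 − 49.3547 + 688.8 − 174.8 = 519.5453.
∂Q_d/∂P_y = −3.8, so E_xy = -3.8·(46/519.5453) ≈ -0.34.
E_xy < 0: the goods are complements.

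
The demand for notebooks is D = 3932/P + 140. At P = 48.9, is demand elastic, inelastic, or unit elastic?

At P = 48.9, D = 220.409.
dD/dP = −3932/P² = −1.6444.
Point elasticity E = (dD/dP)·(P/D) = -1.6444 × 48.9/220.409 ≈ -0.365.
|E| ≈ 0.365 < 1, so demand is inelastic.

inelastic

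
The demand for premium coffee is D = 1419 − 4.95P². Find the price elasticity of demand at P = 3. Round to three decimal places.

-0.065

At P = 3, D = 1374.45.
dD/dP = −2·4.95·P = −29.7.
Point elasticity E = (dD/dP)·(P/D) = -29.7 × 3/1374.45 ≈ -0.065.
|E| < 1, so demand is inelastic at this price.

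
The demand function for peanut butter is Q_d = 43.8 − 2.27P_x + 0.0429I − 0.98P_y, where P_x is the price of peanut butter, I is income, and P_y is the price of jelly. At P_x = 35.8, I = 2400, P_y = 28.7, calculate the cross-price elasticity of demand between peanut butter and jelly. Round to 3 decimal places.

-0.753

At the given point, Q_d = 43.8 − 2.27(35.8) + 0.0429(2400) − 0.98(28.7) = 43.8 − 81.266 + 102.96 − 28.126 = 37.368.
∂Q_d/∂P_y = −0.98, so E_xy = -0.98·(28.7/37.368) ≈ -0.753.
E_xy < 0: the goods are complements.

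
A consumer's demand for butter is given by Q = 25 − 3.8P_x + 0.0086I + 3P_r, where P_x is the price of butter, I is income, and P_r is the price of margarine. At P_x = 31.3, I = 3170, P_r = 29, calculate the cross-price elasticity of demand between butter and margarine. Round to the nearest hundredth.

4.28

Substituting, Q = 25 − 3.8(31.3) + 0.0086(3170) + 3(29) = 25 − 118.94 + 27.262 + 87 = 20.322.
∂Q/∂P_r = +3, so E_xy = 3·(29/20.322) ≈ 4.28.
E_xy > 0: the goods are substitutes.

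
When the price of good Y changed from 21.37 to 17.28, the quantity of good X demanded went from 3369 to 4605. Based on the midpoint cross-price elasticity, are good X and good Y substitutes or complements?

complements

%ΔQ_x = (4605 − 3369)/[(3369+4605)/2] = 1236/3987 ≈ 0.3100.
%ΔP_y = (17.28 − 21.37)/[(21.37+17.28)/2] ≈ -0.2116.
E_xy = 0.3100/-0.2116 ≈ -1.465.
E_xy < 0, so the goods are complements.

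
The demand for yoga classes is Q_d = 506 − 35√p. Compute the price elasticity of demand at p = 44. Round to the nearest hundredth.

At p = 44, Q_d = 273.8363.
dQ_d/dp = −35/(2√p) = −35/(2·6.6332).
Point elasticity E = (dQ_d/dp)·(p/Q_d) = -2.6382 × 44/273.8363 ≈ -0.42.
|E| < 1, so demand is inelastic at this price.

-0.42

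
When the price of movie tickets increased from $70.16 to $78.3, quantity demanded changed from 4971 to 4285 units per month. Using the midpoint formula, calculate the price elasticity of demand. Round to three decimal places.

-1.352

%Δq = (4285 − 4971)/[(4971 + 4285)/2] = -686/4628 ≈ -0.1482.
%Δp = (78.3 − 70.16)/[(70.16 + 78.3)/2] = 8.14/74.23 ≈ 0.1097.
Arc elasticity E = %Δq/%Δp ≈ -0.1482/0.1097 ≈ -1.352.
|E| > 1: demand is elastic over this range.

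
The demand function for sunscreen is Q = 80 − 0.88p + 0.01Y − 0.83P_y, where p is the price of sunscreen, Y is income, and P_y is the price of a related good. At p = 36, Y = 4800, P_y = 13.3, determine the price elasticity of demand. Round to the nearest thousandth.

-0.371

At the given point, Q = 80 − 0.88(36) + 0.01(4800) − 0.83(13.3) = 80 − 31.68 + 48 − 11.039 = 85.281.
∂Q/∂p = −0.88, so E_p = (−0.88)·(36/85.281) ≈ -0.371.
|E_p| < 1: demand is inelastic.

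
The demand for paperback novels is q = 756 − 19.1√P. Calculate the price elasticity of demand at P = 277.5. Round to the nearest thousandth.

At P = 277.5, q = 437.8259.
dq/dP = −19.1/(2√P) = −19.1/(2·16.6583).
Point elasticity E = (dq/dP)·(P/q) = -0.5733 × 277.5/437.8259 ≈ -0.363.
|E| < 1, so demand is inelastic at this price.

-0.363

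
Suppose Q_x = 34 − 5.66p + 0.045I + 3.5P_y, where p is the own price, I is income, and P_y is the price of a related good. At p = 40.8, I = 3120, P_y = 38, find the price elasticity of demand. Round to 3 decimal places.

-3.020

Substituting, Q_x = 34 − 5.66(40.8) + 0.045(3120) + 3.5(38) = 34 − 230.928 + 140.4 + 133 = 76.472.
∂Q_x/∂p = −5.66, so E_p = (−5.66)·(40.8/76.472) ≈ -3.020.
|E_p| > 1: demand is elastic.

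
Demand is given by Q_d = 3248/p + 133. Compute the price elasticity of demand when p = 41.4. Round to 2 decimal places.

At p = 41.4, Q_d = 211.4541.
dQ_d/dp = −3248/p² = −1.895.
Point elasticity E = (dQ_d/dp)·(p/Q_d) = -1.895 × 41.4/211.4541 ≈ -0.37.
|E| < 1, so demand is inelastic at this price.

-0.37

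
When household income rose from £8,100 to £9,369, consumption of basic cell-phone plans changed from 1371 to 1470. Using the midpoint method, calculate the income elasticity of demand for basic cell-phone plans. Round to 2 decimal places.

0.48

%ΔQ = (1470 − 1371)/[(1371+1470)/2] = 99/1420.5 ≈ 0.0697.
%ΔY = (9,369 − 8,100)/[(8,100+9,369)/2] = 1269/8734.5 ≈ 0.1453.
E_I = %ΔQ/%ΔY ≈ 0.48.
E_I ∈ (0,1): normal good (necessity).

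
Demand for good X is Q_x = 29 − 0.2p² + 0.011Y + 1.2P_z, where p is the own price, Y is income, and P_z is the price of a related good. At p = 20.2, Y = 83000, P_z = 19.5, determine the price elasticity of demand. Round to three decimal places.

-0.185

Substituting, Q_x = 29 − 0.2(20.2)² + 0.011(83000) + 1.2(19.5) = 29 − 81.608 + 913 + 23.4 = 883.792.
∂Q_x/∂p = −2·0.2·p = -8.08, so E_p = -8.08·(20.2/883.792) ≈ -0.185.
|E_p| < 1: demand is inelastic.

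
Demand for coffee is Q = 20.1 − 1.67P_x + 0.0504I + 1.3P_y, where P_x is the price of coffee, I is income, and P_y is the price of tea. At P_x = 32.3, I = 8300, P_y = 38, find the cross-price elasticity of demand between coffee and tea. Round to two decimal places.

0.11

Substituting, Q = 20.1 − 1.67(32.3) + 0.0504(8300) + 1.3(38) = 20.1 − 53.941 + 418.32 + 49.4 = 433.879.
∂Q/∂P_y = +1.3, so E_xy = 1.3·(38/433.879) ≈ 0.11.
E_xy > 0: the goods are substitutes.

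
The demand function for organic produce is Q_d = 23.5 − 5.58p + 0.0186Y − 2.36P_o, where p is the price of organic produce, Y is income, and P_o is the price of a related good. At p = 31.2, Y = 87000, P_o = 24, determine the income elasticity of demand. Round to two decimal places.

1.15

Substituting, Q_d = 23.5 − 5.58(31.2) + 0.0186(87000) − 2.36(24) = 23.5 − 174.096 + 1618.2 − 56.64 = 1410.964.
∂Q_d/∂Y = +0.0186, so E_I = 0.0186·(87000/1410.964) ≈ 1.15.
E_I > 1: normal good (luxury).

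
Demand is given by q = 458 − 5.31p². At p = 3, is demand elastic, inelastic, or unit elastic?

inelastic

At p = 3, q = 410.21.
dq/dp = −2·5.31·p = −31.86.
Point elasticity E = (dq/dp)·(p/q) = -31.86 × 3/410.21 ≈ -0.233.
|E| ≈ 0.233 < 1, so demand is inelastic.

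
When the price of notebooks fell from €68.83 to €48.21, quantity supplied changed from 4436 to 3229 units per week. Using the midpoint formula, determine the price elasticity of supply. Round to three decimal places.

0.894

%ΔQ = (3229 − 4436)/[(4436 + 3229)/2] = -1207/3832.5 ≈ -0.3149.
%Δp = (48.21 − 68.83)/[(68.83 + 48.21)/2] = -20.62/58.52 ≈ -0.3524.
Arc elasticity E = %ΔQ/%Δp ≈ -0.3149/-0.3524 ≈ 0.894.
|E| < 1: supply is inelastic over this range.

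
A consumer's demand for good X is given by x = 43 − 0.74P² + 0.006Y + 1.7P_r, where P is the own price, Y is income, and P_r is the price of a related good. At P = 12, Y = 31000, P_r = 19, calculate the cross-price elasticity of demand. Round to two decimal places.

0.21

Substituting, x = 43 − 0.74(12)² + 0.006(31000) + 1.7(19) = 43 − 106.56 + 186 + 32.3 = 154.74.
∂x/∂P_r = +1.7, so E_xy = 1.7·(19/154.74) ≈ 0.21.
E_xy > 0: the goods are substitutes.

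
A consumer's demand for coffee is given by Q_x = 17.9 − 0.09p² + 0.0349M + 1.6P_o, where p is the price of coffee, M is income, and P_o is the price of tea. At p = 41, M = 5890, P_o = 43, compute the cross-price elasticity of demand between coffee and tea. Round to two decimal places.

0.49

At the given point, Q_x = 17.9 − 0.09(41)² + 0.0349(5890) + 1.6(43) = 17.9 − 151.29 + 205.561 + 68.8 = 140.971.
∂Q_x/∂P_o = +1.6, so E_xy = 1.6·(43/140.971) ≈ 0.49.
E_xy > 0: the goods are substitutes.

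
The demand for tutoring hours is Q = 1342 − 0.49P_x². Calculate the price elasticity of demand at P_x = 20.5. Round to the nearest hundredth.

-0.36

At P_x = 20.5, Q = 1136.0775.
dQ/dP_x = −2·0.49·P_x = −20.09.
Point elasticity E = (dQ/dP_x)·(P_x/Q) = -20.09 × 20.5/1136.0775 ≈ -0.36.
|E| < 1, so demand is inelastic at this price.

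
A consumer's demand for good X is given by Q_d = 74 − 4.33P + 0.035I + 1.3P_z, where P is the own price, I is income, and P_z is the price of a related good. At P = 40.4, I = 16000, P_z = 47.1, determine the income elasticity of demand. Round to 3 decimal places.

Q_d = 74 − 4.33(40.4) + 0.035(16000) + 1.3(47.1) = 74 − 174.932 + 560 + 61.23 = 520.298.
∂Q_d/∂I = +0.035, so E_I = 0.035·(16000/520.298) ≈ 1.076.
E_I > 1: normal good (luxury).

1.076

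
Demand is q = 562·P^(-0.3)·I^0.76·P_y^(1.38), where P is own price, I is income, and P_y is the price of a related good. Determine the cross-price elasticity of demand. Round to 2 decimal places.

1.38

For a Cobb–Douglas (constant-elasticity) form q = A·P_y^α·…, the elasticity with respect to P_y equals the exponent α at every point.
Here the exponent on P_y is 1.38, so the cross-price elasticity of demand is 1.38.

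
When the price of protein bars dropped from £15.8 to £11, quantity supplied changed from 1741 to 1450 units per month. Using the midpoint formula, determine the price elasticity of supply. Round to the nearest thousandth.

0.509

%Δq = (1450 − 1741)/[(1741 + 1450)/2] = -291/1595.5 ≈ -0.1824.
%ΔP = (11 − 15.8)/[(15.8 + 11)/2] = -4.8/13.4 ≈ -0.3582.
Arc elasticity E = %Δq/%ΔP ≈ -0.1824/-0.3582 ≈ 0.509.
|E| < 1: supply is inelastic over this range.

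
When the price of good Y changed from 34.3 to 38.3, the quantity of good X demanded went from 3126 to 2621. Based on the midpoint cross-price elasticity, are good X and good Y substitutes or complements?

complements

%ΔQ_x = (2621 − 3126)/[(3126+2621)/2] = -505/2873.5 ≈ -0.1757.
%ΔP_y = (38.3 − 34.3)/[(34.3+38.3)/2] ≈ 0.1102.
E_xy = -0.1757/0.1102 ≈ -1.595.
E_xy < 0, so the goods are complements.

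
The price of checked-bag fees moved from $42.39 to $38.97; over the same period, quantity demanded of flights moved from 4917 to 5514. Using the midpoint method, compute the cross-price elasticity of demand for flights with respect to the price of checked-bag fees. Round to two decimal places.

%ΔQ_x = (5514 − 4917)/[(4917+5514)/2] = 597/5215.5 ≈ 0.1145.
%ΔP_y = (38.97 − 42.39)/[(42.39+38.97)/2] ≈ -0.0841.
E_xy = 0.1145/-0.0841 ≈ -1.36.
E_xy < 0, so flights and checked-bag fees are complements.

-1.36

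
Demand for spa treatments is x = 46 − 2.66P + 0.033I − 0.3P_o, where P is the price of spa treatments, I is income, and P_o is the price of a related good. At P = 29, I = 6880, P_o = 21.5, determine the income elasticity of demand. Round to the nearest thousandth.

1.198

Evaluating quantity at (P, I, P_o) gives x = 46 − 2.66(29) + 0.033(6880) − 0.3(21.5) = 46 − 77.14 + 227.04 − 6.45 = 189.45.
∂x/∂I = +0.033, so E_I = 0.033·(6880/189.45) ≈ 1.198.
E_I > 1: normal good (luxury).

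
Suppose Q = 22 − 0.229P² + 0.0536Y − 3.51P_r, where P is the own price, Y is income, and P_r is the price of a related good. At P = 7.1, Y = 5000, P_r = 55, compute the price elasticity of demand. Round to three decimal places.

-0.270

Evaluating quantity at (P, Y, P_r) gives Q = 22 − 0.229(7.1)² + 0.0536(5000) − 3.51(55) = 22 − 11.5439 + 268 − 193.05 = 85.4061.
∂Q/∂P = −2·0.229·P = -3.2518, so E_p = -3.2518·(7.1/85.4061) ≈ -0.270.
|E_p| < 1: demand is inelastic.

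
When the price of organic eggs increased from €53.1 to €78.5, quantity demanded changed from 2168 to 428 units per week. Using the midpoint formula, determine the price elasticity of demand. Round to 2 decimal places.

-3.47

%Δq = (428 − 2168)/[(2168 + 428)/2] = -1740/1298 ≈ -1.3405.
%Δp = (78.5 − 53.1)/[(53.1 + 78.5)/2] = 25.4/65.8 ≈ 0.3860.
Arc elasticity E = %Δq/%Δp ≈ -1.3405/0.3860 ≈ -3.47.
|E| > 1: demand is elastic over this range.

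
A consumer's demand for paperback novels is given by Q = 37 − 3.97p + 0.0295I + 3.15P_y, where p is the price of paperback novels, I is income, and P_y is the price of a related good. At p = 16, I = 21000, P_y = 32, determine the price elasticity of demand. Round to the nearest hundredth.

Q = 37 − 3.97(16) + 0.0295(21000) + 3.15(32) = 37 − 63.52 + 619.5 + 100.8 = 693.78.
∂Q/∂p = −3.97, so E_p = (−3.97)·(16/693.78) ≈ -0.09.
|E_p| < 1: demand is inelastic.

-0.09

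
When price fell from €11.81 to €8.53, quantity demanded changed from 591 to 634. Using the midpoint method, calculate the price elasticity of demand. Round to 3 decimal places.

-0.218

%Δq = (634 − 591)/[(591 + 634)/2] = 43/612.5 ≈ 0.0702.
%Δp = (8.53 − 11.81)/[(11.81 + 8.53)/2] = -3.28/10.17 ≈ -0.3225.
Arc elasticity E = %Δq/%Δp ≈ 0.0702/-0.3225 ≈ -0.218.
|E| < 1: demand is inelastic over this range.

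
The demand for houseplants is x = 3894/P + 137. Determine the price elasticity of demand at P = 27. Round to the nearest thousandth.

At P = 27, x = 281.2222.
dx/dP = −3894/P² = −5.3416.
Point elasticity E = (dx/dP)·(P/x) = -5.3416 × 27/281.2222 ≈ -0.513.
|E| < 1, so demand is inelastic at this price.

-0.513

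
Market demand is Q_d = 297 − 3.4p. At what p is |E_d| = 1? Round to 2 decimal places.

For linear demand Q_d = a − bp, E = −bp/(a − bp). |E| = 1 ⇒ bp = a − bp ⇒ p = a/(2b).
p = 297/(2·3.4) ≈ 43.68.

43.68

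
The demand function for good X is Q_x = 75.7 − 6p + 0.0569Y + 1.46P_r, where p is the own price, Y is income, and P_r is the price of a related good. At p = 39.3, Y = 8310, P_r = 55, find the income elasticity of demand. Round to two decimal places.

1.20

Q_x = 75.7 − 6(39.3) + 0.0569(8310) + 1.46(55) = 75.7 − 235.8 + 472.839 + 80.3 = 393.039.
∂Q_x/∂Y = +0.0569, so E_I = 0.0569·(8310/393.039) ≈ 1.20.
E_I > 1: normal good (luxury).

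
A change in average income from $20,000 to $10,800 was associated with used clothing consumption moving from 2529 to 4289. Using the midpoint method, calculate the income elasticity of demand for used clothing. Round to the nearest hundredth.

-0.86

%ΔQ = (4289 − 2529)/[(2529+4289)/2] = 1760/3409 ≈ 0.5163.
%ΔI = (10,800 − 20,000)/[(20,000+10,800)/2] = -9200/15400 ≈ -0.5974.
E_I = %ΔQ/%ΔI ≈ -0.86.
E_I < 0: inferior good.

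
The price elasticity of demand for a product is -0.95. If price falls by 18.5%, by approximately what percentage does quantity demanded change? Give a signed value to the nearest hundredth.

17.58

%ΔQ ≈ E × %ΔP = (-0.95) × (-18.5%) ≈ 17.58%.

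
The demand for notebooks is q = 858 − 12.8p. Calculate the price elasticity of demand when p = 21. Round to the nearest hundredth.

At p = 21, q = 589.2.
dq/dp = −12.8.
Point elasticity E = (dq/dp)·(p/q) = -12.8 × 21/589.2 ≈ -0.46.
|E| < 1, so demand is inelastic at this price.

-0.46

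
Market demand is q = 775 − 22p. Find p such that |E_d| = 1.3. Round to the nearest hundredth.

19.91

Set −bp/(a − bp) = −1.3 ⇒ bp = 1.3(a − bp) ⇒ bp(1+1.3) = 1.3·a.
p = 1.3·775/(22·2.3) ≈ 19.91.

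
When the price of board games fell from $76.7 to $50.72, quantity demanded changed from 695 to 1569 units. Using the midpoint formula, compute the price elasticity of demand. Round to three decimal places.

%ΔQ = (1569 − 695)/[(695 + 1569)/2] = 874/1132 ≈ 0.7721.
%ΔP = (50.72 − 76.7)/[(76.7 + 50.72)/2] = -25.98/63.71 ≈ -0.4078.
Arc elasticity E = %ΔQ/%ΔP ≈ 0.7721/-0.4078 ≈ -1.893.
|E| > 1: demand is elastic over this range.

-1.893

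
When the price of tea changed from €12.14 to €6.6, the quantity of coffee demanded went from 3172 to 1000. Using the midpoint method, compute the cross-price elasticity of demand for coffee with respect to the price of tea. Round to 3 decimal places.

%ΔQ_x = (1000 − 3172)/[(3172+1000)/2] = -2172/2086 ≈ -1.0412.
%ΔP_y = (6.6 − 12.14)/[(12.14+6.6)/2] ≈ -0.5912.
E_xy = -1.0412/-0.5912 ≈ 1.761.
E_xy > 0, so coffee and tea are substitutes.

1.761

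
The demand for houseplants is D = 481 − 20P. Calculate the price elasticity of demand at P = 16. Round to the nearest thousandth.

-1.988

At P = 16, D = 161.
dD/dP = −20.
Point elasticity E = (dD/dP)·(P/D) = -20 × 16/161 ≈ -1.988.
|E| > 1, so demand is elastic at this price.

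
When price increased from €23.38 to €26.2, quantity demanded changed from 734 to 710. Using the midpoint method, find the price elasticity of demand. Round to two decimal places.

%ΔQ = (710 − 734)/[(734 + 710)/2] = -24/722 ≈ -0.0332.
%Δp = (26.2 − 23.38)/[(23.38 + 26.2)/2] = 2.82/24.79 ≈ 0.1138.
Arc elasticity E = %ΔQ/%Δp ≈ -0.0332/0.1138 ≈ -0.29.
|E| < 1: demand is inelastic over this range.

-0.29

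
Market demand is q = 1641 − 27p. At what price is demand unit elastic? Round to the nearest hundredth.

For linear demand q = a − bp, E = −bp/(a − bp). |E| = 1 ⇒ bp = a − bp ⇒ p = a/(2b).
p = 1641/(2·27) ≈ 30.39.

30.39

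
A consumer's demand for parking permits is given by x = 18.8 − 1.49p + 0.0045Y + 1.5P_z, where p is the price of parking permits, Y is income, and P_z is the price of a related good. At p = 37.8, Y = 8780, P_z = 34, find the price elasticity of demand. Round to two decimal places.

-1.06

x = 18.8 − 1.49(37.8) + 0.0045(8780) + 1.5(34) = 18.8 − 56.322 + 39.51 + 51 = 52.988.
∂x/∂p = −1.49, so E_p = (−1.49)·(37.8/52.988) ≈ -1.06.
|E_p| > 1: demand is elastic.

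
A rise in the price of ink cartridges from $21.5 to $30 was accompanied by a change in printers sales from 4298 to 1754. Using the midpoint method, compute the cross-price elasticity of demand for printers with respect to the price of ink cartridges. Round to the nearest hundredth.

%ΔQ_x = (1754 − 4298)/[(4298+1754)/2] = -2544/3026 ≈ -0.8407.
%ΔP_y = (30 − 21.5)/[(21.5+30)/2] ≈ 0.3301.
E_xy = -0.8407/0.3301 ≈ -2.55.
E_xy < 0, so printers and ink cartridges are complements.

-2.55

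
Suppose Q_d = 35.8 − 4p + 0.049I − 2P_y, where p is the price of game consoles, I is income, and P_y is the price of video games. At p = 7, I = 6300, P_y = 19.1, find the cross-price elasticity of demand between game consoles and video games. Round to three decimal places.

At the given point, Q_d = 35.8 − 4(7) + 0.049(6300) − 2(19.1) = 35.8 − 28 + 308.7 − 38.2 = 278.3.
∂Q_d/∂P_y = −2, so E_xy = -2·(19.1/278.3) ≈ -0.137.
E_xy < 0: the goods are complements.

-0.137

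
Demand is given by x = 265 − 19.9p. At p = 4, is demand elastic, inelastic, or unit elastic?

At p = 4, x = 185.4.
dx/dp = −19.9.
Point elasticity E = (dx/dp)·(p/x) = -19.9 × 4/185.4 ≈ -0.429.
|E| ≈ 0.429 < 1, so demand is inelastic.

inelastic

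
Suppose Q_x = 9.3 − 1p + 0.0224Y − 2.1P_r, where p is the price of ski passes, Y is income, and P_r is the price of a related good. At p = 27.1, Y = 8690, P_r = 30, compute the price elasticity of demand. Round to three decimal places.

-0.238

Q_x = 9.3 − 1(27.1) + 0.0224(8690) − 2.1(30) = 9.3 − 27.1 + 194.656 − 63 = 113.856.
∂Q_x/∂p = −1, so E_p = (−1)·(27.1/113.856) ≈ -0.238.
|E_p| < 1: demand is inelastic.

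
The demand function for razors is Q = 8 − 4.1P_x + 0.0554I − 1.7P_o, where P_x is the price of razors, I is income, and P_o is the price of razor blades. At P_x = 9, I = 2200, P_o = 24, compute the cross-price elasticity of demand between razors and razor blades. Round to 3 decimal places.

At the given point, Q = 8 − 4.1(9) + 0.0554(2200) − 1.7(24) = 8 − 36.9 + 121.88 − 40.8 = 52.18.
∂Q/∂P_o = −1.7, so E_xy = -1.7·(24/52.18) ≈ -0.782.
E_xy < 0: the goods are complements.

-0.782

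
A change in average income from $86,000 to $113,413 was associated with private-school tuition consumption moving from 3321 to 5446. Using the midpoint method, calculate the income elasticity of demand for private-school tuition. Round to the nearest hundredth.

%ΔQ = (5446 − 3321)/[(3321+5446)/2] = 2125/4383.5 ≈ 0.4848.
%ΔI = (113,413 − 86,000)/[(86,000+113,413)/2] = 27413/99706.5 ≈ 0.2749.
E_I = %ΔQ/%ΔI ≈ 1.76.
E_I > 1: normal good (luxury).

1.76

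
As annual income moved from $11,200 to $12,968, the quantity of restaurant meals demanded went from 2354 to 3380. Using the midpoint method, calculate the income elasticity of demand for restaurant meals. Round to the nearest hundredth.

%ΔQ = (3380 − 2354)/[(2354+3380)/2] = 1026/2867 ≈ 0.3579.
%ΔI = (12,968 − 11,200)/[(11,200+12,968)/2] = 1768/12084 ≈ 0.1463.
E_I = %ΔQ/%ΔI ≈ 2.45.
E_I > 1: normal good (luxury).

2.45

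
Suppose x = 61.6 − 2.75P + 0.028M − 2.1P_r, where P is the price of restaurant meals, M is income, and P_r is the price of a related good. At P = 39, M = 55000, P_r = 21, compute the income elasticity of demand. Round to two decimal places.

At the given point, x = 61.6 − 2.75(39) + 0.028(55000) − 2.1(21) = 61.6 − 107.25 + 1540 − 44.1 = 1450.25.
∂x/∂M = +0.028, so E_I = 0.028·(55000/1450.25) ≈ 1.06.
E_I > 1: normal good (luxury).

1.06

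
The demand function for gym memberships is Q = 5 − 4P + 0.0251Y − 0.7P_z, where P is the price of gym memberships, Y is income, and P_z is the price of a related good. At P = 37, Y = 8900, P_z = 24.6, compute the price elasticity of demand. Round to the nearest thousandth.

-2.343

Q = 5 − 4(37) + 0.0251(8900) − 0.7(24.6) = 5 − 148 + 223.39 − 17.22 = 63.17.
∂Q/∂P = −4, so E_p = (−4)·(37/63.17) ≈ -2.343.
|E_p| > 1: demand is elastic.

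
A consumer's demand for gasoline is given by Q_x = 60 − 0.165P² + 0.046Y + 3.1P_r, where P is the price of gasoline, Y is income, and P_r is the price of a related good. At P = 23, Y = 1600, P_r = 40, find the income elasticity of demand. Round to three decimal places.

Substituting, Q_x = 60 − 0.165(23)² + 0.046(1600) + 3.1(40) = 60 − 87.285 + 73.6 + 124 = 170.315.
∂Q_x/∂Y = +0.046, so E_I = 0.046·(1600/170.315) ≈ 0.432.
E_I ∈ (0,1): normal good (necessity).

0.432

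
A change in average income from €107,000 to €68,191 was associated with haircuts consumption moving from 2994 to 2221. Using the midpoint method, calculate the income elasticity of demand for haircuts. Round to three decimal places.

%ΔQ = (2221 − 2994)/[(2994+2221)/2] = -773/2607.5 ≈ -0.2965.
%ΔM = (68,191 − 107,000)/[(107,000+68,191)/2] = -38809/87595.5 ≈ -0.4430.
E_I = %ΔQ/%ΔM ≈ 0.669.
E_I ∈ (0,1): normal good (necessity).

0.669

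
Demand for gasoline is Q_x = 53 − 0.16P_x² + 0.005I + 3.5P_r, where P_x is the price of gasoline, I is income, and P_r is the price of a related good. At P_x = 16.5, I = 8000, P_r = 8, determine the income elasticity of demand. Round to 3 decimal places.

First evaluate Q_x: 53 − 0.16(16.5)² + 0.005(8000) + 3.5(8) = 53 − 43.56 + 40 + 28 = 77.44.
∂Q_x/∂I = +0.005, so E_I = 0.005·(8000/77.44) ≈ 0.517.
E_I ∈ (0,1): normal good (necessity).

0.517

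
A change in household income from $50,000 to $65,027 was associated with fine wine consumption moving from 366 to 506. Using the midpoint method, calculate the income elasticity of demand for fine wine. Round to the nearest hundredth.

%ΔQ = (506 − 366)/[(366+506)/2] = 140/436 ≈ 0.3211.
%ΔM = (65,027 − 50,000)/[(50,000+65,027)/2] = 15027/57513.5 ≈ 0.2613.
E_I = %ΔQ/%ΔM ≈ 1.23.
E_I > 1: normal good (luxury).

1.23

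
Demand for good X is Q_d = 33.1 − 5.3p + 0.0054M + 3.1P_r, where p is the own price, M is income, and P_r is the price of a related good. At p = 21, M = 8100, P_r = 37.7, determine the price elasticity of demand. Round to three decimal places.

-1.351

At the given point, Q_d = 33.1 − 5.3(21) + 0.0054(8100) + 3.1(37.7) = 33.1 − 111.3 + 43.74 + 116.87 = 82.41.
∂Q_d/∂p = −5.3, so E_p = (−5.3)·(21/82.41) ≈ -1.351.
|E_p| > 1: demand is elastic.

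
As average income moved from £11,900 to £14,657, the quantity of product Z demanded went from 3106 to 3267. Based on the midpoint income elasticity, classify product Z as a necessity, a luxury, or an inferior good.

%ΔQ = (3267 − 3106)/[(3106+3267)/2] = 161/3186.5 ≈ 0.0505.
%ΔI = (14,657 − 11,900)/[(11,900+14,657)/2] = 2757/13278.5 ≈ 0.2076.
E_I = %ΔQ/%ΔI ≈ 0.243.
E_I ∈ (0,1): normal good (necessity).

necessity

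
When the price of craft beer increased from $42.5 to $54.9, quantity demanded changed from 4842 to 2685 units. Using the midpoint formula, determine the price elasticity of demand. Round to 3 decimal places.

-2.251

%Δq = (2685 − 4842)/[(4842 + 2685)/2] = -2157/3763.5 ≈ -0.5731.
%ΔP = (54.9 − 42.5)/[(42.5 + 54.9)/2] = 12.4/48.7 ≈ 0.2546.
Arc elasticity E = %Δq/%ΔP ≈ -0.5731/0.2546 ≈ -2.251.
|E| > 1: demand is elastic over this range.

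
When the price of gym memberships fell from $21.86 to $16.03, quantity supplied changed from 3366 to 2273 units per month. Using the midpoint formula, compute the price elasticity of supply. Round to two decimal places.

1.26

%Δq = (2273 − 3366)/[(3366 + 2273)/2] = -1093/2819.5 ≈ -0.3877.
%ΔP = (16.03 − 21.86)/[(21.86 + 16.03)/2] = -5.83/18.945 ≈ -0.3077.
Arc elasticity E = %Δq/%ΔP ≈ -0.3877/-0.3077 ≈ 1.26.
|E| > 1: supply is elastic over this range.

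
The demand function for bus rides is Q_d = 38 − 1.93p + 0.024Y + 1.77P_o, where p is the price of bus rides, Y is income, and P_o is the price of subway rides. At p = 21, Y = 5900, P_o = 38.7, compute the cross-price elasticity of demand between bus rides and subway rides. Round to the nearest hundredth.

Evaluating quantity at (p, Y, P_o) gives Q_d = 38 − 1.93(21) + 0.024(5900) + 1.77(38.7) = 38 − 40.53 + 141.6 + 68.499 = 207.569.
∂Q_d/∂P_o = +1.77, so E_xy = 1.77·(38.7/207.569) ≈ 0.33.
E_xy > 0: the goods are substitutes.

0.33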